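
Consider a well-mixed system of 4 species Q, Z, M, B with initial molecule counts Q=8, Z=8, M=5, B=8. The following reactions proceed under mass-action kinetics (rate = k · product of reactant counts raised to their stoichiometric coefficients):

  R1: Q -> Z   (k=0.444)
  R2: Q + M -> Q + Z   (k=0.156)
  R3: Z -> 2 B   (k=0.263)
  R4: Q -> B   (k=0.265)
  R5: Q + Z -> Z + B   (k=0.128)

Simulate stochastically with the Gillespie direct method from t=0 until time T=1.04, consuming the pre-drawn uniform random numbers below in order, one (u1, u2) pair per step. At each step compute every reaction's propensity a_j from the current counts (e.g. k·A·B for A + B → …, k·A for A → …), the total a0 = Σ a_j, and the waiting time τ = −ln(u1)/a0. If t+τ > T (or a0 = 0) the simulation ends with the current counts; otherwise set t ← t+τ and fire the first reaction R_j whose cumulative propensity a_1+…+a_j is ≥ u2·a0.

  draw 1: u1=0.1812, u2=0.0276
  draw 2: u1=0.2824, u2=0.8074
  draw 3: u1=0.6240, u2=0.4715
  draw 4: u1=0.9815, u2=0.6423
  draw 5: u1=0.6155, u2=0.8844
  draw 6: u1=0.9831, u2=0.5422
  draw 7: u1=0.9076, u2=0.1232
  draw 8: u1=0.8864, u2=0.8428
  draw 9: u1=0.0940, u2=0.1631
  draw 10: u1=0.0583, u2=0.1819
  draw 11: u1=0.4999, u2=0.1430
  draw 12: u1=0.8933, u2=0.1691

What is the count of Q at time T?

Q at T = 2

t=0.000: Q=8 Z=8 M=5 B=8
Draw 1: a1=3.552, a2=6.240, a3=2.104, a4=2.120, a5=8.192, a0=22.208; τ=−ln(0.1812)/22.208=0.077 → t=0.077; u2·a0=0.0276·22.208=0.613 ≤ a1=3.552 → R1 fires; Q=7 Z=9 M=5 B=8
Draw 2: a1=3.108, a2=5.460, a3=2.367, a4=1.855, a5=8.064, a0=20.854; τ=−ln(0.2824)/20.854=0.061 → t=0.138; u2·a0=0.8074·20.854=16.838; a1+…+a4=12.790 < 16.838 ≤ a1+…+a5=20.854 → R5 fires; Q=6 Z=9 M=5 B=9
Draw 3: a1=2.664, a2=4.680, a3=2.367, a4=1.590, a5=6.912, a0=18.213; τ=−ln(0.6240)/18.213=0.026 → t=0.163; u2·a0=0.4715·18.213=8.587; a1+a2=7.344 < 8.587 ≤ a1+…+a3=9.711 → R3 fires; Q=6 Z=8 M=5 B=11
Draw 4: a1=2.664, a2=4.680, a3=2.104, a4=1.590, a5=6.144, a0=17.182; τ=−ln(0.9815)/17.182=0.001 → t=0.165; u2·a0=0.6423·17.182=11.036; a1+…+a3=9.448 < 11.036 ≤ a1+…+a4=11.038 → R4 fires; Q=5 Z=8 M=5 B=12
Draw 5: a1=2.220, a2=3.900, a3=2.104, a4=1.325, a5=5.120, a0=14.669; τ=−ln(0.6155)/14.669=0.033 → t=0.198; u2·a0=0.8844·14.669=12.973; a1+…+a4=9.549 < 12.973 ≤ a1+…+a5=14.669 → R5 fires; Q=4 Z=8 M=5 B=13
Draw 6: a1=1.776, a2=3.120, a3=2.104, a4=1.060, a5=4.096, a0=12.156; τ=−ln(0.9831)/12.156=0.001 → t=0.199; u2·a0=0.5422·12.156=6.591; a1+a2=4.896 < 6.591 ≤ a1+…+a3=7.000 → R3 fires; Q=4 Z=7 M=5 B=15
Draw 7: a1=1.776, a2=3.120, a3=1.841, a4=1.060, a5=3.584, a0=11.381; τ=−ln(0.9076)/11.381=0.009 → t=0.208; u2·a0=0.1232·11.381=1.402 ≤ a1=1.776 → R1 fires; Q=3 Z=8 M=5 B=15
Draw 8: a1=1.332, a2=2.340, a3=2.104, a4=0.795, a5=3.072, a0=9.643; τ=−ln(0.8864)/9.643=0.013 → t=0.220; u2·a0=0.8428·9.643=8.127; a1+…+a4=6.571 < 8.127 ≤ a1+…+a5=9.643 → R5 fires; Q=2 Z=8 M=5 B=16
Draw 9: a1=0.888, a2=1.560, a3=2.104, a4=0.530, a5=2.048, a0=7.130; τ=−ln(0.0940)/7.130=0.332 → t=0.552; u2·a0=0.1631·7.130=1.163; a1=0.888 < 1.163 ≤ a1+a2=2.448 → R2 fires; Q=2 Z=9 M=4 B=16
Draw 10: a1=0.888, a2=1.248, a3=2.367, a4=0.530, a5=2.304, a0=7.337; τ=−ln(0.0583)/7.337=0.387 → t=0.939; u2·a0=0.1819·7.337=1.335; a1=0.888 < 1.335 ≤ a1+a2=2.136 → R2 fires; Q=2 Z=10 M=3 B=16
Draw 11: a1=0.888, a2=0.936, a3=2.630, a4=0.530, a5=2.560, a0=7.544; τ=−ln(0.4999)/7.544=0.092 → t=1.031; u2·a0=0.1430·7.544=1.079; a1=0.888 < 1.079 ≤ a1+a2=1.824 → R2 fires; Q=2 Z=11 M=2 B=16
Draw 12: a1=0.888, a2=0.624, a3=2.893, a4=0.530, a5=2.816, a0=7.751; τ=−ln(0.8933)/7.751=0.015 → t=1.045 > T=1.04: stop.
Read off Q at T=1.04: 2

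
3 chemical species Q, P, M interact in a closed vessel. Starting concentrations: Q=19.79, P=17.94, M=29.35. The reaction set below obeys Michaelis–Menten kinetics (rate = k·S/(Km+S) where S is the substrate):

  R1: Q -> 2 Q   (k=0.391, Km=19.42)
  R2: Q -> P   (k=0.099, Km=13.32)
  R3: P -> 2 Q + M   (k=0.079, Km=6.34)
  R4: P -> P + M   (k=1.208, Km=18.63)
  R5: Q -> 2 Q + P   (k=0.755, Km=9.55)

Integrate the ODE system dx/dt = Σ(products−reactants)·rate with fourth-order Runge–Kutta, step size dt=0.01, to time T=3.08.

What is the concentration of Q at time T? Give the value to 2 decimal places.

Q at T = 22.19

RK4 with dt=0.01: 308 steps to T=3.08. Trajectory (selected grid times):
t=0.00: Q=19.79 P=17.94 M=29.35
t=0.34: Q=20.05 P=18.11 M=29.57
t=0.68: Q=20.31 P=18.29 M=29.79
t=1.03: Q=20.58 P=18.47 M=30.03
t=1.37: Q=20.85 P=18.65 M=30.25
t=1.71: Q=21.11 P=18.82 M=30.48
t=2.05: Q=21.38 P=19.00 M=30.70
t=2.40: Q=21.65 P=19.18 M=30.94
t=2.74: Q=21.92 P=19.36 M=31.17
t=3.08: Q=22.19 P=19.54 M=31.40
Read off Q at T=3.08: 22.19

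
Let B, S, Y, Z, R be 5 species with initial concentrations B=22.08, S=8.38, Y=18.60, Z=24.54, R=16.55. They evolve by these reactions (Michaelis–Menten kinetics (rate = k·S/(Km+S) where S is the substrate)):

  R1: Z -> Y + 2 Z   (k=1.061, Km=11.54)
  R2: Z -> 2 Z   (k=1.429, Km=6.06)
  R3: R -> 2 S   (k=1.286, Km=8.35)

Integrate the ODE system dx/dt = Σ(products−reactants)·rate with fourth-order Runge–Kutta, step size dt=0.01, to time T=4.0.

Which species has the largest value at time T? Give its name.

Dominant species at T: Z

RK4 with dt=0.01: 400 steps to T=4.0. Trajectory (selected grid times):
t=0.00: B=22.08 S=8.38 Y=18.60 Z=24.54 R=16.55
t=0.44: B=22.08 S=9.13 Y=18.92 Z=25.37 R=16.18
t=0.89: B=22.08 S=9.89 Y=19.25 Z=26.22 R=15.80
t=1.33: B=22.08 S=10.63 Y=19.57 Z=27.05 R=15.43
t=1.78: B=22.08 S=11.37 Y=19.91 Z=27.92 R=15.05
t=2.22: B=22.08 S=12.10 Y=20.24 Z=28.77 R=14.69
t=2.67: B=22.08 S=12.83 Y=20.58 Z=29.64 R=14.32
t=3.11: B=22.08 S=13.55 Y=20.92 Z=30.50 R=13.97
t=3.56: B=22.08 S=14.27 Y=21.27 Z=31.39 R=13.61
t=4.00: B=22.08 S=14.96 Y=21.61 Z=32.26 R=13.26
At T=4.0: B=22.08 S=14.96 Y=21.61 Z=32.26 R=13.26; the largest is Z.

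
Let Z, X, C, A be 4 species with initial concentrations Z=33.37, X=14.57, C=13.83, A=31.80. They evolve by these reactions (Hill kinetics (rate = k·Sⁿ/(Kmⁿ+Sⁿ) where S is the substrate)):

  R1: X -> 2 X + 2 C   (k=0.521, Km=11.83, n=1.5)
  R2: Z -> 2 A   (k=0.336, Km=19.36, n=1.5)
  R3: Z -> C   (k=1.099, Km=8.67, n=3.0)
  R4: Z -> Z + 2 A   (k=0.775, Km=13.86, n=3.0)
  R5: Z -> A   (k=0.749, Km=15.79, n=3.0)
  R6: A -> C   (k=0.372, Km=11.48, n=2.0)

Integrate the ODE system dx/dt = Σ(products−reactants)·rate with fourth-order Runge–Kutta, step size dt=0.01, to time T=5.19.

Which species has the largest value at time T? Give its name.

RK4 with dt=0.01: 519 steps to T=5.19. Trajectory (selected grid times):
t=0.00: Z=33.37 X=14.57 C=13.83 A=31.80
t=0.58: Z=32.22 X=14.75 C=15.00 A=33.10
t=1.15: Z=31.10 X=14.92 C=16.15 A=34.37
t=1.73: Z=29.96 X=15.10 C=17.32 A=35.63
t=2.31: Z=28.84 X=15.28 C=18.50 A=36.88
t=2.88: Z=27.74 X=15.45 C=19.65 A=38.09
t=3.46: Z=26.64 X=15.63 C=20.83 A=39.29
t=4.04: Z=25.55 X=15.82 C=22.01 A=40.47
t=4.61: Z=24.49 X=16.00 C=23.17 A=41.59
t=5.19: Z=23.44 X=16.18 C=24.35 A=42.71
At T=5.19: Z=23.44 X=16.18 C=24.35 A=42.71; the largest is A.

Dominant species at T: A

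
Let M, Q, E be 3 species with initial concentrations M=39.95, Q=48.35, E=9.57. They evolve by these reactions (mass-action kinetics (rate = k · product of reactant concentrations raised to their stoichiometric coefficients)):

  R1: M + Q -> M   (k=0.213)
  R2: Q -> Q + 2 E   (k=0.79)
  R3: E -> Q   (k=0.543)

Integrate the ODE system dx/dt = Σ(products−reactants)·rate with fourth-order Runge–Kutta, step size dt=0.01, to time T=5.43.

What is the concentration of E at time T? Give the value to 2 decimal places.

RK4 with dt=0.01: 543 steps to T=5.43. Trajectory (selected grid times):
t=0.00: M=39.95 Q=48.35 E=9.57
t=0.60: M=39.95 Q=1.24 E=14.40
t=1.21: M=39.95 Q=0.75 E=11.07
t=1.81: M=39.95 Q=0.57 E=8.52
t=2.41: M=39.95 Q=0.44 E=6.56
t=3.02: M=39.95 Q=0.34 E=5.02
t=3.62: M=39.95 Q=0.26 E=3.87
t=4.22: M=39.95 Q=0.20 E=2.97
t=4.83: M=39.95 Q=0.15 E=2.28
t=5.43: M=39.95 Q=0.12 E=1.75
Read off E at T=5.43: 1.75

E at T = 1.75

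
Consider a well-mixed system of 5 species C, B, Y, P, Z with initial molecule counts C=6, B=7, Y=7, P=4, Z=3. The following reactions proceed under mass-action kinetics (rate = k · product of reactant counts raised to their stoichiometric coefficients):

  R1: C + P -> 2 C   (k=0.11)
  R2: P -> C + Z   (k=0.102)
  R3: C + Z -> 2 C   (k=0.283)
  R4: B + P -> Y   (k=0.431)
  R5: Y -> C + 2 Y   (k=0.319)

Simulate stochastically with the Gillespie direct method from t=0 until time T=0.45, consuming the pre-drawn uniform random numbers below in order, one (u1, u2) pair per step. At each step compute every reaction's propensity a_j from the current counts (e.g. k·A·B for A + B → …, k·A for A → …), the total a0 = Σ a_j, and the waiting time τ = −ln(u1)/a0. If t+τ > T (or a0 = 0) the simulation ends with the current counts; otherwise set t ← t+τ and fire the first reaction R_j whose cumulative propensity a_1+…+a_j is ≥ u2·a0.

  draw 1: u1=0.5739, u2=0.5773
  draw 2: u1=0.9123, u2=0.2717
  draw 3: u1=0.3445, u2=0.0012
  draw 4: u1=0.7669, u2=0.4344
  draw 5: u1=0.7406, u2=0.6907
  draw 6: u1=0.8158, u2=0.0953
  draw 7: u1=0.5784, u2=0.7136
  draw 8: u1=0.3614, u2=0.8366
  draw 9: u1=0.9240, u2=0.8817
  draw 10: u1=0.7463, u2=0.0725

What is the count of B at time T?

B at T = 5

t=0.000: C=6 B=7 Y=7 P=4 Z=3
Draw 1: a1=2.640, a2=0.408, a3=5.094, a4=12.068, a5=2.233, a0=22.443; τ=−ln(0.5739)/22.443=0.025 → t=0.025; u2·a0=0.5773·22.443=12.956; a1+…+a3=8.142 < 12.956 ≤ a1+…+a4=20.210 → R4 fires; C=6 B=6 Y=8 P=3 Z=3
Draw 2: a1=1.980, a2=0.306, a3=5.094, a4=7.758, a5=2.552, a0=17.690; τ=−ln(0.9123)/17.690=0.005 → t=0.030; u2·a0=0.2717·17.690=4.806; a1+a2=2.286 < 4.806 ≤ a1+…+a3=7.380 → R3 fires; C=7 B=6 Y=8 P=3 Z=2
Draw 3: a1=2.310, a2=0.306, a3=3.962, a4=7.758, a5=2.552, a0=16.888; τ=−ln(0.3445)/16.888=0.063 → t=0.093; u2·a0=0.0012·16.888=0.020 ≤ a1=2.310 → R1 fires; C=8 B=6 Y=8 P=2 Z=2
Draw 4: a1=1.760, a2=0.204, a3=4.528, a4=5.172, a5=2.552, a0=14.216; τ=−ln(0.7669)/14.216=0.019 → t=0.112; u2·a0=0.4344·14.216=6.175; a1+a2=1.964 < 6.175 ≤ a1+…+a3=6.492 → R3 fires; C=9 B=6 Y=8 P=2 Z=1
Draw 5: a1=1.980, a2=0.204, a3=2.547, a4=5.172, a5=2.552, a0=12.455; τ=−ln(0.7406)/12.455=0.024 → t=0.136; u2·a0=0.6907·12.455=8.603; a1+…+a3=4.731 < 8.603 ≤ a1+…+a4=9.903 → R4 fires; C=9 B=5 Y=9 P=1 Z=1
Draw 6: a1=0.990, a2=0.102, a3=2.547, a4=2.155, a5=2.871, a0=8.665; τ=−ln(0.8158)/8.665=0.023 → t=0.159; u2·a0=0.0953·8.665=0.826 ≤ a1=0.990 → R1 fires; C=10 B=5 Y=9 P=0 Z=1
Draw 7: a1=0.000, a2=0.000, a3=2.830, a4=0.000, a5=2.871, a0=5.701; τ=−ln(0.5784)/5.701=0.096 → t=0.255; u2·a0=0.7136·5.701=4.068; a1+…+a4=2.830 < 4.068 ≤ a1+…+a5=5.701 → R5 fires; C=11 B=5 Y=10 P=0 Z=1
Draw 8: a1=0.000, a2=0.000, a3=3.113, a4=0.000, a5=3.190, a0=6.303; τ=−ln(0.3614)/6.303=0.161 → t=0.417; u2·a0=0.8366·6.303=5.273; a1+…+a4=3.113 < 5.273 ≤ a1+…+a5=6.303 → R5 fires; C=12 B=5 Y=11 P=0 Z=1
Draw 9: a1=0.000, a2=0.000, a3=3.396, a4=0.000, a5=3.509, a0=6.905; τ=−ln(0.9240)/6.905=0.011 → t=0.428; u2·a0=0.8817·6.905=6.088; a1+…+a4=3.396 < 6.088 ≤ a1+…+a5=6.905 → R5 fires; C=13 B=5 Y=12 P=0 Z=1
Draw 10: a1=0.000, a2=0.000, a3=3.679, a4=0.000, a5=3.828, a0=7.507; τ=−ln(0.7463)/7.507=0.039 → t=0.467 > T=0.45: stop.
Read off B at T=0.45: 5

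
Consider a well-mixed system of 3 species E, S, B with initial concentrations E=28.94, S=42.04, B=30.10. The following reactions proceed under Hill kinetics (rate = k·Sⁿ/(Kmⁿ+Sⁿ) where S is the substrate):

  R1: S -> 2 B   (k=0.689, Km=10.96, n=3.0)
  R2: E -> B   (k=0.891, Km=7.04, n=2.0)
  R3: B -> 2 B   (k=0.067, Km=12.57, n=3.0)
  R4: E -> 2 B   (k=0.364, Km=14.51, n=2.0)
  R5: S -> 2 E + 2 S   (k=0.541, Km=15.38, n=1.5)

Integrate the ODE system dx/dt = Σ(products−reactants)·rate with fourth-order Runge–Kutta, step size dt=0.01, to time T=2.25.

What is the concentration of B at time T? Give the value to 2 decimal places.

RK4 with dt=0.01: 225 steps to T=2.25. Trajectory (selected grid times):
t=0.00: E=28.94 S=42.04 B=30.10
t=0.25: E=28.88 S=41.98 B=30.81
t=0.50: E=28.82 S=41.92 B=31.52
t=0.75: E=28.76 S=41.86 B=32.23
t=1.00: E=28.69 S=41.81 B=32.94
t=1.25: E=28.63 S=41.75 B=33.65
t=1.50: E=28.57 S=41.69 B=34.36
t=1.75: E=28.51 S=41.63 B=35.07
t=2.00: E=28.45 S=41.57 B=35.77
t=2.25: E=28.39 S=41.51 B=36.48
Read off B at T=2.25: 36.48

B at T = 36.48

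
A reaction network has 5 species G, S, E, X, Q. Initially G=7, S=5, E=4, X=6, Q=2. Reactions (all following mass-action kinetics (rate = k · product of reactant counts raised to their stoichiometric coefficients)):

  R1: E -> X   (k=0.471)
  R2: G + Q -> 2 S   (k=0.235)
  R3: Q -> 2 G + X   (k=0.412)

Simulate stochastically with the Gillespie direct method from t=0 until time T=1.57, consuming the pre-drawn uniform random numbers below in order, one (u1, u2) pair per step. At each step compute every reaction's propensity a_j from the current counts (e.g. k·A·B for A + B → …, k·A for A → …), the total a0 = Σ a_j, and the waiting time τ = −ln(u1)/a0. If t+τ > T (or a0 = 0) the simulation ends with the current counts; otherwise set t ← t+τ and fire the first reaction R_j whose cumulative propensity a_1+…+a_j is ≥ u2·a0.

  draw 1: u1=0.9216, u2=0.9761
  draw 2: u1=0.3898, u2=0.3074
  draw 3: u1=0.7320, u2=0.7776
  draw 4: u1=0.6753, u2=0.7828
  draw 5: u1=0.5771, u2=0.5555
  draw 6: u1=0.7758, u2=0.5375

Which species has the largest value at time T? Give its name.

Dominant species at T: X

t=0.000: G=7 S=5 E=4 X=6 Q=2
Draw 1: a1=1.884, a2=3.290, a3=0.824, a0=5.998; τ=−ln(0.9216)/5.998=0.014 → t=0.014; u2·a0=0.9761·5.998=5.855; a1+a2=5.174 < 5.855 ≤ a1+…+a3=5.998 → R3 fires; G=9 S=5 E=4 X=7 Q=1
Draw 2: a1=1.884, a2=2.115, a3=0.412, a0=4.411; τ=−ln(0.3898)/4.411=0.214 → t=0.227; u2·a0=0.3074·4.411=1.356 ≤ a1=1.884 → R1 fires; G=9 S=5 E=3 X=8 Q=1
Draw 3: a1=1.413, a2=2.115, a3=0.412, a0=3.940; τ=−ln(0.7320)/3.940=0.079 → t=0.306; u2·a0=0.7776·3.940=3.064; a1=1.413 < 3.064 ≤ a1+a2=3.528 → R2 fires; G=8 S=7 E=3 X=8 Q=0
Draw 4: a1=1.413, a2=0.000, a3=0.000, a0=1.413; τ=−ln(0.6753)/1.413=0.278 → t=0.584; u2·a0=0.7828·1.413=1.106 ≤ a1=1.413 → R1 fires; G=8 S=7 E=2 X=9 Q=0
Draw 5: a1=0.942, a2=0.000, a3=0.000, a0=0.942; τ=−ln(0.5771)/0.942=0.584 → t=1.168; u2·a0=0.5555·0.942=0.523 ≤ a1=0.942 → R1 fires; G=8 S=7 E=1 X=10 Q=0
Draw 6: a1=0.471, a2=0.000, a3=0.000, a0=0.471; τ=−ln(0.7758)/0.471=0.539 → t=1.707 > T=1.57: stop.
At T=1.57: G=8 S=7 E=1 X=10 Q=0; the largest is X.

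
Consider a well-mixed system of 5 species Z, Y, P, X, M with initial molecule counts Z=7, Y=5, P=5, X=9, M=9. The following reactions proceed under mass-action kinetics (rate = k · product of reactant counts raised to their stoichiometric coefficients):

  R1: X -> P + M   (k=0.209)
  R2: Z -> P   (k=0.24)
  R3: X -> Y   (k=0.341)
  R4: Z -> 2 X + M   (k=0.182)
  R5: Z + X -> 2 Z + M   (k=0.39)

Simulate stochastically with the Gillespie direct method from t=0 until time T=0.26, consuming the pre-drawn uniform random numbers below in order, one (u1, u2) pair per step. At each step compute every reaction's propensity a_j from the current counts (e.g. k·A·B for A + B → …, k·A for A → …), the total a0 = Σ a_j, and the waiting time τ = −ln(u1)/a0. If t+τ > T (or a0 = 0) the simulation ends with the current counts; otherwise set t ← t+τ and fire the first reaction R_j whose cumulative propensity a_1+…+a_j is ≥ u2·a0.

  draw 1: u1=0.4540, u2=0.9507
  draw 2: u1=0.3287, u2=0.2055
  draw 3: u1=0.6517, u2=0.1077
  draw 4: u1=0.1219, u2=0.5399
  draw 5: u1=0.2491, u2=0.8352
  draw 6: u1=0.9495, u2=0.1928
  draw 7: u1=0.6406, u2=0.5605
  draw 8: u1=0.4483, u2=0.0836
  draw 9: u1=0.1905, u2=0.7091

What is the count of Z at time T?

t=0.000: Z=7 Y=5 P=5 X=9 M=9
Draw 1: a1=1.881, a2=1.680, a3=3.069, a4=1.274, a5=24.570, a0=32.474; τ=−ln(0.4540)/32.474=0.024 → t=0.024; u2·a0=0.9507·32.474=30.873; a1+…+a4=7.904 < 30.873 ≤ a1+…+a5=32.474 → R5 fires; Z=8 Y=5 P=5 X=8 M=10
Draw 2: a1=1.672, a2=1.920, a3=2.728, a4=1.456, a5=24.960, a0=32.736; τ=−ln(0.3287)/32.736=0.034 → t=0.058; u2·a0=0.2055·32.736=6.727; a1+…+a3=6.320 < 6.727 ≤ a1+…+a4=7.776 → R4 fires; Z=7 Y=5 P=5 X=10 M=11
Draw 3: a1=2.090, a2=1.680, a3=3.410, a4=1.274, a5=27.300, a0=35.754; τ=−ln(0.6517)/35.754=0.012 → t=0.070; u2·a0=0.1077·35.754=3.851; a1+a2=3.770 < 3.851 ≤ a1+…+a3=7.180 → R3 fires; Z=7 Y=6 P=5 X=9 M=11
Draw 4: a1=1.881, a2=1.680, a3=3.069, a4=1.274, a5=24.570, a0=32.474; τ=−ln(0.1219)/32.474=0.065 → t=0.135; u2·a0=0.5399·32.474=17.533; a1+…+a4=7.904 < 17.533 ≤ a1+…+a5=32.474 → R5 fires; Z=8 Y=6 P=5 X=8 M=12
Draw 5: a1=1.672, a2=1.920, a3=2.728, a4=1.456, a5=24.960, a0=32.736; τ=−ln(0.2491)/32.736=0.042 → t=0.178; u2·a0=0.8352·32.736=27.341; a1+…+a4=7.776 < 27.341 ≤ a1+…+a5=32.736 → R5 fires; Z=9 Y=6 P=5 X=7 M=13
Draw 6: a1=1.463, a2=2.160, a3=2.387, a4=1.638, a5=24.570, a0=32.218; τ=−ln(0.9495)/32.218=0.002 → t=0.179; u2·a0=0.1928·32.218=6.212; a1+…+a3=6.010 < 6.212 ≤ a1+…+a4=7.648 → R4 fires; Z=8 Y=6 P=5 X=9 M=14
Draw 7: a1=1.881, a2=1.920, a3=3.069, a4=1.456, a5=28.080, a0=36.406; τ=−ln(0.6406)/36.406=0.012 → t=0.191; u2·a0=0.5605·36.406=20.406; a1+…+a4=8.326 < 20.406 ≤ a1+…+a5=36.406 → R5 fires; Z=9 Y=6 P=5 X=8 M=15
Draw 8: a1=1.672, a2=2.160, a3=2.728, a4=1.638, a5=28.080, a0=36.278; τ=−ln(0.4483)/36.278=0.022 → t=0.214; u2·a0=0.0836·36.278=3.033; a1=1.672 < 3.033 ≤ a1+a2=3.832 → R2 fires; Z=8 Y=6 P=6 X=8 M=15
Draw 9: a1=1.672, a2=1.920, a3=2.728, a4=1.456, a5=24.960, a0=32.736; τ=−ln(0.1905)/32.736=0.051 → t=0.264 > T=0.26: stop.
Read off Z at T=0.26: 8

Z at T = 8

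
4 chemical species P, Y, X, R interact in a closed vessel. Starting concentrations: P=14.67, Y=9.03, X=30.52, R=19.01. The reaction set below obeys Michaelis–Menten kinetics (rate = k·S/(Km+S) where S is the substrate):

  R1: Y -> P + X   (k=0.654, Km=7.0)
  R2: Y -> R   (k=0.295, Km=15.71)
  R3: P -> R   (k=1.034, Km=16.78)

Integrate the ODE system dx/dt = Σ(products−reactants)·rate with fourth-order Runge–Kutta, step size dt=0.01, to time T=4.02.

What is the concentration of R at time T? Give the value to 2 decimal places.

R at T = 21.33

RK4 with dt=0.01: 402 steps to T=4.02. Trajectory (selected grid times):
t=0.00: P=14.67 Y=9.03 X=30.52 R=19.01
t=0.45: P=14.62 Y=8.82 X=30.68 R=19.27
t=0.89: P=14.57 Y=8.61 X=30.84 R=19.53
t=1.34: P=14.51 Y=8.40 X=31.01 R=19.80
t=1.79: P=14.46 Y=8.20 X=31.17 R=20.06
t=2.23: P=14.40 Y=8.00 X=31.32 R=20.31
t=2.68: P=14.34 Y=7.80 X=31.48 R=20.57
t=3.13: P=14.28 Y=7.60 X=31.63 R=20.83
t=3.57: P=14.22 Y=7.41 X=31.78 R=21.08
t=4.02: P=14.16 Y=7.22 X=31.93 R=21.33
Read off R at T=4.02: 21.33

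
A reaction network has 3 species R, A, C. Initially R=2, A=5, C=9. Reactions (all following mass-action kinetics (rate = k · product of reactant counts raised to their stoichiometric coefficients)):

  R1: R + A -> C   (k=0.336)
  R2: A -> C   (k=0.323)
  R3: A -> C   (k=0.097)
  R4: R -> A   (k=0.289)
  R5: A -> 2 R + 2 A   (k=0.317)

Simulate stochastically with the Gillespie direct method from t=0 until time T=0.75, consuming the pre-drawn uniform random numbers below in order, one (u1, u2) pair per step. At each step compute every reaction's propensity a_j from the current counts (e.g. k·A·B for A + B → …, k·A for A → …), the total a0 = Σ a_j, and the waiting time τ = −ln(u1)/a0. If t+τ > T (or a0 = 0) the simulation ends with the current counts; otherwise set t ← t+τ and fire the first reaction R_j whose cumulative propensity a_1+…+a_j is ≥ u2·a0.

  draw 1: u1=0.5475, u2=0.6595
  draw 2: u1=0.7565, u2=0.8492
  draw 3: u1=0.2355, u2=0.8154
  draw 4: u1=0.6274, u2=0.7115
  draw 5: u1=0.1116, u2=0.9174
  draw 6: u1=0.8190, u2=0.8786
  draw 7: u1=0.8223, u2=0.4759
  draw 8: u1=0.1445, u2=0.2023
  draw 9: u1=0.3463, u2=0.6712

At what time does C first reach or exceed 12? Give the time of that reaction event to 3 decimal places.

Threshold first reached at t = 0.544

t=0.000: R=2 A=5 C=9
Draw 1: a1=3.360, a2=1.615, a3=0.485, a4=0.578, a5=1.585, a0=7.623; τ=−ln(0.5475)/7.623=0.079 → t=0.079; u2·a0=0.6595·7.623=5.027; a1+a2=4.975 < 5.027 ≤ a1+…+a3=5.460 → R3 fires; R=2 A=4 C=10
Draw 2: a1=2.688, a2=1.292, a3=0.388, a4=0.578, a5=1.268, a0=6.214; τ=−ln(0.7565)/6.214=0.045 → t=0.124; u2·a0=0.8492·6.214=5.277; a1+…+a4=4.946 < 5.277 ≤ a1+…+a5=6.214 → R5 fires; R=4 A=5 C=10
Draw 3: a1=6.720, a2=1.615, a3=0.485, a4=1.156, a5=1.585, a0=11.561; τ=−ln(0.2355)/11.561=0.125 → t=0.249; u2·a0=0.8154·11.561=9.427; a1+…+a3=8.820 < 9.427 ≤ a1+…+a4=9.976 → R4 fires; R=3 A=6 C=10
Draw 4: a1=6.048, a2=1.938, a3=0.582, a4=0.867, a5=1.902, a0=11.337; τ=−ln(0.6274)/11.337=0.041 → t=0.290; u2·a0=0.7115·11.337=8.066; a1+a2=7.986 < 8.066 ≤ a1+…+a3=8.568 → R3 fires; R=3 A=5 C=11
Draw 5: a1=5.040, a2=1.615, a3=0.485, a4=0.867, a5=1.585, a0=9.592; τ=−ln(0.1116)/9.592=0.229 → t=0.519; u2·a0=0.9174·9.592=8.800; a1+…+a4=8.007 < 8.800 ≤ a1+…+a5=9.592 → R5 fires; R=5 A=6 C=11
Draw 6: a1=10.080, a2=1.938, a3=0.582, a4=1.445, a5=1.902, a0=15.947; τ=−ln(0.8190)/15.947=0.013 → t=0.531; u2·a0=0.8786·15.947=14.011; a1+…+a3=12.600 < 14.011 ≤ a1+…+a4=14.045 → R4 fires; R=4 A=7 C=11
Draw 7: a1=9.408, a2=2.261, a3=0.679, a4=1.156, a5=2.219, a0=15.723; τ=−ln(0.8223)/15.723=0.012 → t=0.544; u2·a0=0.4759·15.723=7.483 ≤ a1=9.408 → R1 fires; R=3 A=6 C=12
Draw 8: a1=6.048, a2=1.938, a3=0.582, a4=0.867, a5=1.902, a0=11.337; τ=−ln(0.1445)/11.337=0.171 → t=0.714; u2·a0=0.2023·11.337=2.293 ≤ a1=6.048 → R1 fires; R=2 A=5 C=13
Draw 9: a1=3.360, a2=1.615, a3=0.485, a4=0.578, a5=1.585, a0=7.623; τ=−ln(0.3463)/7.623=0.139 → t=0.853 > T=0.75: stop.
C first becomes ≥ 12 when it reaches 12 at the event at t=0.544.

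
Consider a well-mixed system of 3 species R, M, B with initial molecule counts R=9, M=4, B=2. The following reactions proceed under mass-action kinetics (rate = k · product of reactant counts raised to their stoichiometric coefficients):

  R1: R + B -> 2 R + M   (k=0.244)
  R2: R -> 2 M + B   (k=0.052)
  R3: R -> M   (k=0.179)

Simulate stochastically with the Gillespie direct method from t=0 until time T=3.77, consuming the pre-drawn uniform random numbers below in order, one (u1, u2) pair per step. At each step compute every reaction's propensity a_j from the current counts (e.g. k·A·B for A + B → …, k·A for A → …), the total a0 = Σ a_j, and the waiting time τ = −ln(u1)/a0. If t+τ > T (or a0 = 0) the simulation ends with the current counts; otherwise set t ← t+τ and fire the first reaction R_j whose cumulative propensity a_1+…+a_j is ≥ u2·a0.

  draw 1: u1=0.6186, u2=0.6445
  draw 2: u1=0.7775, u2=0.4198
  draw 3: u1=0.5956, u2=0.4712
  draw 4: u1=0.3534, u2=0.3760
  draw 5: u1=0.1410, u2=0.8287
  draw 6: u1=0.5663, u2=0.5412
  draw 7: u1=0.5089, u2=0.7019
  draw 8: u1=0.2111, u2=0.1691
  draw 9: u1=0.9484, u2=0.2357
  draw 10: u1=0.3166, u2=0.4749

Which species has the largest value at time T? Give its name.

Dominant species at T: M

t=0.000: R=9 M=4 B=2
Draw 1: a1=4.392, a2=0.468, a3=1.611, a0=6.471; τ=−ln(0.6186)/6.471=0.074 → t=0.074; u2·a0=0.6445·6.471=4.171 ≤ a1=4.392 → R1 fires; R=10 M=5 B=1
Draw 2: a1=2.440, a2=0.520, a3=1.790, a0=4.750; τ=−ln(0.7775)/4.750=0.053 → t=0.127; u2·a0=0.4198·4.750=1.994 ≤ a1=2.440 → R1 fires; R=11 M=6 B=0
Draw 3: a1=0.000, a2=0.572, a3=1.969, a0=2.541; τ=−ln(0.5956)/2.541=0.204 → t=0.331; u2·a0=0.4712·2.541=1.197; a1+a2=0.572 < 1.197 ≤ a1+…+a3=2.541 → R3 fires; R=10 M=7 B=0
Draw 4: a1=0.000, a2=0.520, a3=1.790, a0=2.310; τ=−ln(0.3534)/2.310=0.450 → t=0.781; u2·a0=0.3760·2.310=0.869; a1+a2=0.520 < 0.869 ≤ a1+…+a3=2.310 → R3 fires; R=9 M=8 B=0
Draw 5: a1=0.000, a2=0.468, a3=1.611, a0=2.079; τ=−ln(0.1410)/2.079=0.942 → t=1.724; u2·a0=0.8287·2.079=1.723; a1+a2=0.468 < 1.723 ≤ a1+…+a3=2.079 → R3 fires; R=8 M=9 B=0
Draw 6: a1=0.000, a2=0.416, a3=1.432, a0=1.848; τ=−ln(0.5663)/1.848=0.308 → t=2.031; u2·a0=0.5412·1.848=1.000; a1+a2=0.416 < 1.000 ≤ a1+…+a3=1.848 → R3 fires; R=7 M=10 B=0
Draw 7: a1=0.000, a2=0.364, a3=1.253, a0=1.617; τ=−ln(0.5089)/1.617=0.418 → t=2.449; u2·a0=0.7019·1.617=1.135; a1+a2=0.364 < 1.135 ≤ a1+…+a3=1.617 → R3 fires; R=6 M=11 B=0
Draw 8: a1=0.000, a2=0.312, a3=1.074, a0=1.386; τ=−ln(0.2111)/1.386=1.122 → t=3.571; u2·a0=0.1691·1.386=0.234; a1=0.000 < 0.234 ≤ a1+a2=0.312 → R2 fires; R=5 M=13 B=1
Draw 9: a1=1.220, a2=0.260, a3=0.895, a0=2.375; τ=−ln(0.9484)/2.375=0.022 → t=3.594; u2·a0=0.2357·2.375=0.560 ≤ a1=1.220 → R1 fires; R=6 M=14 B=0
Draw 10: a1=0.000, a2=0.312, a3=1.074, a0=1.386; τ=−ln(0.3166)/1.386=0.830 → t=4.424 > T=3.77: stop.
At T=3.77: R=6 M=14 B=0; the largest is M.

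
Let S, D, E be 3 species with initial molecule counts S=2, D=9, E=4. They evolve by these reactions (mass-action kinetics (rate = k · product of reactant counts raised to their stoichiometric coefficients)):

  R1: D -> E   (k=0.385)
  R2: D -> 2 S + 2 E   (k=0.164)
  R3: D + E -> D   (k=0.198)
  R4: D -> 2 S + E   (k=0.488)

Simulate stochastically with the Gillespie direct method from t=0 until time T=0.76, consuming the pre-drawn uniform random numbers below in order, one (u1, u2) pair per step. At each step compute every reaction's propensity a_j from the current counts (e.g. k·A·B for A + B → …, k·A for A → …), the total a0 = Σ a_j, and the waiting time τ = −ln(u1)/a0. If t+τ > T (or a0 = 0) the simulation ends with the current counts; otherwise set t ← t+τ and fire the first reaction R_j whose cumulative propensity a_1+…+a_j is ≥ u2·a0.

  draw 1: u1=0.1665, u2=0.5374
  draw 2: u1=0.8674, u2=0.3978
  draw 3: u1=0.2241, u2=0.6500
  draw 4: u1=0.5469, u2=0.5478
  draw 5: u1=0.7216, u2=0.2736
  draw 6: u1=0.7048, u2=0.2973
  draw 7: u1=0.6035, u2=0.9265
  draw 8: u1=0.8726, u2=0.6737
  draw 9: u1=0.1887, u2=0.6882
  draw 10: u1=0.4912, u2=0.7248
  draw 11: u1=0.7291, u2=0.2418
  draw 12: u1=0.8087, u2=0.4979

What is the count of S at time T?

t=0.000: S=2 D=9 E=4
Draw 1: a1=3.465, a2=1.476, a3=7.128, a4=4.392, a0=16.461; τ=−ln(0.1665)/16.461=0.109 → t=0.109; u2·a0=0.5374·16.461=8.846; a1+a2=4.941 < 8.846 ≤ a1+…+a3=12.069 → R3 fires; S=2 D=9 E=3
Draw 2: a1=3.465, a2=1.476, a3=5.346, a4=4.392, a0=14.679; τ=−ln(0.8674)/14.679=0.010 → t=0.119; u2·a0=0.3978·14.679=5.839; a1+a2=4.941 < 5.839 ≤ a1+…+a3=10.287 → R3 fires; S=2 D=9 E=2
Draw 3: a1=3.465, a2=1.476, a3=3.564, a4=4.392, a0=12.897; τ=−ln(0.2241)/12.897=0.116 → t=0.235; u2·a0=0.6500·12.897=8.383; a1+a2=4.941 < 8.383 ≤ a1+…+a3=8.505 → R3 fires; S=2 D=9 E=1
Draw 4: a1=3.465, a2=1.476, a3=1.782, a4=4.392, a0=11.115; τ=−ln(0.5469)/11.115=0.054 → t=0.289; u2·a0=0.5478·11.115=6.089; a1+a2=4.941 < 6.089 ≤ a1+…+a3=6.723 → R3 fires; S=2 D=9 E=0
Draw 5: a1=3.465, a2=1.476, a3=0.000, a4=4.392, a0=9.333; τ=−ln(0.7216)/9.333=0.035 → t=0.324; u2·a0=0.2736·9.333=2.554 ≤ a1=3.465 → R1 fires; S=2 D=8 E=1
Draw 6: a1=3.080, a2=1.312, a3=1.584, a4=3.904, a0=9.880; τ=−ln(0.7048)/9.880=0.035 → t=0.359; u2·a0=0.2973·9.880=2.937 ≤ a1=3.080 → R1 fires; S=2 D=7 E=2
Draw 7: a1=2.695, a2=1.148, a3=2.772, a4=3.416, a0=10.031; τ=−ln(0.6035)/10.031=0.050 → t=0.410; u2·a0=0.9265·10.031=9.294; a1+…+a3=6.615 < 9.294 ≤ a1+…+a4=10.031 → R4 fires; S=4 D=6 E=3
Draw 8: a1=2.310, a2=0.984, a3=3.564, a4=2.928, a0=9.786; τ=−ln(0.8726)/9.786=0.014 → t=0.424; u2·a0=0.6737·9.786=6.593; a1+a2=3.294 < 6.593 ≤ a1+…+a3=6.858 → R3 fires; S=4 D=6 E=2
Draw 9: a1=2.310, a2=0.984, a3=2.376, a4=2.928, a0=8.598; τ=−ln(0.1887)/8.598=0.194 → t=0.617; u2·a0=0.6882·8.598=5.917; a1+…+a3=5.670 < 5.917 ≤ a1+…+a4=8.598 → R4 fires; S=6 D=5 E=3
Draw 10: a1=1.925, a2=0.820, a3=2.970, a4=2.440, a0=8.155; τ=−ln(0.4912)/8.155=0.087 → t=0.705; u2·a0=0.7248·8.155=5.911; a1+…+a3=5.715 < 5.911 ≤ a1+…+a4=8.155 → R4 fires; S=8 D=4 E=4
Draw 11: a1=1.540, a2=0.656, a3=3.168, a4=1.952, a0=7.316; τ=−ln(0.7291)/7.316=0.043 → t=0.748; u2·a0=0.2418·7.316=1.769; a1=1.540 < 1.769 ≤ a1+a2=2.196 → R2 fires; S=10 D=3 E=6
Draw 12: a1=1.155, a2=0.492, a3=3.564, a4=1.464, a0=6.675; τ=−ln(0.8087)/6.675=0.032 → t=0.780 > T=0.76: stop.
Read off S at T=0.76: 10

S at T = 10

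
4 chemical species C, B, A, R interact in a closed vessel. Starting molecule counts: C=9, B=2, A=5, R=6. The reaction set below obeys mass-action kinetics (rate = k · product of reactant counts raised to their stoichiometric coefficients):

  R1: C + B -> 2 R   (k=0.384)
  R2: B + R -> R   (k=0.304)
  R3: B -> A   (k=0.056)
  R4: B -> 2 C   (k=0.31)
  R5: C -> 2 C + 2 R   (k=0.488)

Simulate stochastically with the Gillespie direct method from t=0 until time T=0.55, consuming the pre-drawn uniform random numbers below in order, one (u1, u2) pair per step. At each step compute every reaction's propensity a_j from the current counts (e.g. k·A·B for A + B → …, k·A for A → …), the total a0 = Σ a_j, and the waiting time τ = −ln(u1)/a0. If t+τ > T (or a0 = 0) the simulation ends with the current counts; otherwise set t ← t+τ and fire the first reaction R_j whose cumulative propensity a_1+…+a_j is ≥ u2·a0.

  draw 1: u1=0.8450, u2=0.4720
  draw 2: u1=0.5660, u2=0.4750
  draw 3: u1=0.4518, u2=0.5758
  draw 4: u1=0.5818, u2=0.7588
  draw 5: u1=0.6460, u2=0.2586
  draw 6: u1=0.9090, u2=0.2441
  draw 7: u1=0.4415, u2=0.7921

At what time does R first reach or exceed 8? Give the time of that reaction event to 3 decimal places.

t=0.000: C=9 B=2 A=5 R=6
Draw 1: a1=6.912, a2=3.648, a3=0.112, a4=0.620, a5=4.392, a0=15.684; τ=−ln(0.8450)/15.684=0.011 → t=0.011; u2·a0=0.4720·15.684=7.403; a1=6.912 < 7.403 ≤ a1+a2=10.560 → R2 fires; C=9 B=1 A=5 R=6
Draw 2: a1=3.456, a2=1.824, a3=0.056, a4=0.310, a5=4.392, a0=10.038; τ=−ln(0.5660)/10.038=0.057 → t=0.067; u2·a0=0.4750·10.038=4.768; a1=3.456 < 4.768 ≤ a1+a2=5.280 → R2 fires; C=9 B=0 A=5 R=6
Draw 3: a1=0.000, a2=0.000, a3=0.000, a4=0.000, a5=4.392, a0=4.392; τ=−ln(0.4518)/4.392=0.181 → t=0.248; u2·a0=0.5758·4.392=2.529; a1+…+a4=0.000 < 2.529 ≤ a1+…+a5=4.392 → R5 fires; C=10 B=0 A=5 R=8
Draw 4: a1=0.000, a2=0.000, a3=0.000, a4=0.000, a5=4.880, a0=4.880; τ=−ln(0.5818)/4.880=0.111 → t=0.359; u2·a0=0.7588·4.880=3.703; a1+…+a4=0.000 < 3.703 ≤ a1+…+a5=4.880 → R5 fires; C=11 B=0 A=5 R=10
Draw 5: a1=0.000, a2=0.000, a3=0.000, a4=0.000, a5=5.368, a0=5.368; τ=−ln(0.6460)/5.368=0.081 → t=0.441; u2·a0=0.2586·5.368=1.388; a1+…+a4=0.000 < 1.388 ≤ a1+…+a5=5.368 → R5 fires; C=12 B=0 A=5 R=12
Draw 6: a1=0.000, a2=0.000, a3=0.000, a4=0.000, a5=5.856, a0=5.856; τ=−ln(0.9090)/5.856=0.016 → t=0.457; u2·a0=0.2441·5.856=1.429; a1+…+a4=0.000 < 1.429 ≤ a1+…+a5=5.856 → R5 fires; C=13 B=0 A=5 R=14
Draw 7: a1=0.000, a2=0.000, a3=0.000, a4=0.000, a5=6.344, a0=6.344; τ=−ln(0.4415)/6.344=0.129 → t=0.586 > T=0.55: stop.
R first becomes ≥ 8 when it reaches 8 at the event at t=0.248.

Threshold first reached at t = 0.248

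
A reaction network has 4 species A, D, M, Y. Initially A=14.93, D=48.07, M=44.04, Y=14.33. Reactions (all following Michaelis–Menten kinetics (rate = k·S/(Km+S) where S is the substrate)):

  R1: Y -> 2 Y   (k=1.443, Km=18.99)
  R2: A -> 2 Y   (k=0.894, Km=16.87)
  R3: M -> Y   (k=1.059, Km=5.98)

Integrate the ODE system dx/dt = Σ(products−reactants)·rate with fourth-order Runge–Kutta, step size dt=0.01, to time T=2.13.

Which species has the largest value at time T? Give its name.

Dominant species at T: D

RK4 with dt=0.01: 213 steps to T=2.13. Trajectory (selected grid times):
t=0.00: A=14.93 D=48.07 M=44.04 Y=14.33
t=0.24: A=14.83 D=48.07 M=43.82 Y=14.91
t=0.47: A=14.73 D=48.07 M=43.60 Y=15.46
t=0.71: A=14.63 D=48.07 M=43.38 Y=16.04
t=0.95: A=14.53 D=48.07 M=43.16 Y=16.62
t=1.18: A=14.44 D=48.07 M=42.94 Y=17.18
t=1.42: A=14.34 D=48.07 M=42.72 Y=17.77
t=1.66: A=14.24 D=48.07 M=42.50 Y=18.36
t=1.89: A=14.15 D=48.07 M=42.28 Y=18.92
t=2.13: A=14.05 D=48.07 M=42.06 Y=19.51
At T=2.13: A=14.05 D=48.07 M=42.06 Y=19.51; the largest is D.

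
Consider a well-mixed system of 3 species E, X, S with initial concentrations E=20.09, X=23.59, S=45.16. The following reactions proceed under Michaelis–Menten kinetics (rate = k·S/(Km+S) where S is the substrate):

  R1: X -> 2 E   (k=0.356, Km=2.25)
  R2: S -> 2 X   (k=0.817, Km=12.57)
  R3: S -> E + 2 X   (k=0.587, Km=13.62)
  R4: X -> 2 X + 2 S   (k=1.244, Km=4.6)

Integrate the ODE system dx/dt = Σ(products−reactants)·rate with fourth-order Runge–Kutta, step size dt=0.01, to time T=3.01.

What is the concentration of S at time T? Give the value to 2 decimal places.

S at T = 48.28

RK4 with dt=0.01: 301 steps to T=3.01. Trajectory (selected grid times):
t=0.00: E=20.09 X=23.59 S=45.16
t=0.33: E=20.45 X=24.55 S=45.49
t=0.67: E=20.83 X=25.54 S=45.83
t=1.00: E=21.20 X=26.50 S=46.17
t=1.34: E=21.57 X=27.49 S=46.52
t=1.67: E=21.94 X=28.46 S=46.86
t=2.01: E=22.32 X=29.46 S=47.22
t=2.34: E=22.69 X=30.44 S=47.57
t=2.68: E=23.07 X=31.44 S=47.93
t=3.01: E=23.44 X=32.42 S=48.28
Read off S at T=3.01: 48.28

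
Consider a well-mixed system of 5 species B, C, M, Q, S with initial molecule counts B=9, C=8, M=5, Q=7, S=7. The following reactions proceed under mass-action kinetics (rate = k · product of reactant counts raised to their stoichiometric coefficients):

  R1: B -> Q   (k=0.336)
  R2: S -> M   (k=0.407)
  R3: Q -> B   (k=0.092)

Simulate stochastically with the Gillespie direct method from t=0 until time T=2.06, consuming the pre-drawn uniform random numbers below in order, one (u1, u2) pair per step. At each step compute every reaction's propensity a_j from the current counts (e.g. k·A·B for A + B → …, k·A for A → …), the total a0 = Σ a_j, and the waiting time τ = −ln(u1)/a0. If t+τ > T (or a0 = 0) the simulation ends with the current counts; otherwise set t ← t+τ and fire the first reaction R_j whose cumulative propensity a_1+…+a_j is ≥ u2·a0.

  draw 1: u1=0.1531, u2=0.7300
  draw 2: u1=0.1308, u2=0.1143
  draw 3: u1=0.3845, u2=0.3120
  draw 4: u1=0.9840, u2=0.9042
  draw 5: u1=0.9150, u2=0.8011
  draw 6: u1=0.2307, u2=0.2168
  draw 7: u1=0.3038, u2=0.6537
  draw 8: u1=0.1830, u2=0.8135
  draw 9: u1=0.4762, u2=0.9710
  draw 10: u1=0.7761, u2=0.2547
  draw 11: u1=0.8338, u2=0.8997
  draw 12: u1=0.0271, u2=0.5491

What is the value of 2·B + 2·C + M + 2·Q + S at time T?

Value at T = 60

Check how each reaction changes W = 2·B + 2·C + M + 2·Q + S (weight of products minus weight of reactants):
R1: B -> Q: (2·1) − (2·1) = 2 − 2 = 0
R2: S -> M: (1·1) − (1·1) = 1 − 1 = 0
R3: Q -> B: (2·1) − (2·1) = 2 − 2 = 0
Every reaction leaves W unchanged, so W is conserved and no simulation is needed: W(T) = W(0) = 2·9 + 2·8 + 5 + 2·7 + 7 = 60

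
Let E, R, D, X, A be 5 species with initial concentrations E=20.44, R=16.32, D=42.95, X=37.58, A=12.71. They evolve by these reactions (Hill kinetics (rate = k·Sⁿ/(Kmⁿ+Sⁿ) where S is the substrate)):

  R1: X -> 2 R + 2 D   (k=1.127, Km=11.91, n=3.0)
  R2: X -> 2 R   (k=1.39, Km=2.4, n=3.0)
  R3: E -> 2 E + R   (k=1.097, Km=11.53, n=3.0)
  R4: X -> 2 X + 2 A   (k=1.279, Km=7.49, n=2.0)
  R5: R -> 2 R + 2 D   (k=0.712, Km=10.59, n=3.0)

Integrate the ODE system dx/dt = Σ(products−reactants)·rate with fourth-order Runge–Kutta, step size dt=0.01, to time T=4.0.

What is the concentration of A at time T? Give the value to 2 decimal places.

RK4 with dt=0.01: 400 steps to T=4.0. Trajectory (selected grid times):
t=0.00: E=20.44 R=16.32 D=42.95 X=37.58 A=12.71
t=0.44: E=20.85 R=19.17 D=44.43 X=37.03 A=13.79
t=0.89: E=21.28 R=22.11 D=45.97 X=36.47 A=14.90
t=1.33: E=21.69 R=25.00 D=47.50 X=35.92 A=15.98
t=1.78: E=22.12 R=27.96 D=49.08 X=35.35 A=17.08
t=2.22: E=22.55 R=30.86 D=50.64 X=34.80 A=18.16
t=2.67: E=22.99 R=33.83 D=52.23 X=34.24 A=19.25
t=3.11: E=23.42 R=36.74 D=53.79 X=33.69 A=20.33
t=3.56: E=23.86 R=39.71 D=55.39 X=33.13 A=21.42
t=4.00: E=24.29 R=42.63 D=56.95 X=32.58 A=22.49
Read off A at T=4.0: 22.49

A at T = 22.49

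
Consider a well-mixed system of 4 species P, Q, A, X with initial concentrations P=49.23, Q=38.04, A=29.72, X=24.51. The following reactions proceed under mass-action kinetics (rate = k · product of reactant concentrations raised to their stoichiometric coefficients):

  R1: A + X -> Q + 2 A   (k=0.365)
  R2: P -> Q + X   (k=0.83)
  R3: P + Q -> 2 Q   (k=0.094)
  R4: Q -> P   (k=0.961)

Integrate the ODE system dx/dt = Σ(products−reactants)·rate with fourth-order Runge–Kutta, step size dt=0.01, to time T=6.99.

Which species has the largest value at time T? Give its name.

Dominant species at T: Q

RK4 with dt=0.01: 699 steps to T=6.99. Trajectory (selected grid times):
t=0.00: P=49.23 Q=38.04 A=29.72 X=24.51
t=0.78: P=9.49 Q=112.35 A=64.29 X=0.34
t=1.55: P=9.51 Q=118.42 A=70.38 X=0.31
t=2.33: P=9.54 Q=124.58 A=76.58 X=0.28
t=3.11: P=9.57 Q=130.76 A=82.79 X=0.26
t=3.88: P=9.60 Q=136.88 A=88.93 X=0.25
t=4.66: P=9.63 Q=143.09 A=95.17 X=0.23
t=5.44: P=9.65 Q=149.32 A=101.42 X=0.22
t=6.21: P=9.67 Q=155.49 A=107.61 X=0.20
t=6.99: P=9.69 Q=161.75 A=113.89 X=0.19
At T=6.99: P=9.69 Q=161.75 A=113.89 X=0.19; the largest is Q.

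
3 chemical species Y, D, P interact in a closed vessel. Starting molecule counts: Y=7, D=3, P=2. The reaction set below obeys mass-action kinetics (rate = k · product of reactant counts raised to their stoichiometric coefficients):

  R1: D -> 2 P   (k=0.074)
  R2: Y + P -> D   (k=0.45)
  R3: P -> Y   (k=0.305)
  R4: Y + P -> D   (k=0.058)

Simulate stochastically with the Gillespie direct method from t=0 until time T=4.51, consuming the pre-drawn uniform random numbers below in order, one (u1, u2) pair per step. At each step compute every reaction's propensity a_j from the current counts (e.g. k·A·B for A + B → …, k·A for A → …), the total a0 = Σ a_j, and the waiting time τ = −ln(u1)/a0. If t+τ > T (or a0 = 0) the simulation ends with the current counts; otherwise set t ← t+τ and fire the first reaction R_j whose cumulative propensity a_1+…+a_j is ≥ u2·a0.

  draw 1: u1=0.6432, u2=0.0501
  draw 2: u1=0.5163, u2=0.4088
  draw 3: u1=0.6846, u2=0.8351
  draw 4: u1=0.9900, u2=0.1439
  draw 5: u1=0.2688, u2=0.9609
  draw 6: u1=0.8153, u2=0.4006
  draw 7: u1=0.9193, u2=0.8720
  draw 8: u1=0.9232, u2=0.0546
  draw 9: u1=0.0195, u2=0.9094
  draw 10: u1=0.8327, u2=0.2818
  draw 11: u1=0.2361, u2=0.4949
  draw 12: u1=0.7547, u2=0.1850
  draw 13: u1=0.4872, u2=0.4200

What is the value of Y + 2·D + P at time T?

Check how each reaction changes W = Y + 2·D + P (weight of products minus weight of reactants):
R1: D -> 2 P: (1·2) − (2·1) = 2 − 2 = 0
R2: Y + P -> D: (2·1) − (1·1 + 1·1) = 2 − 2 = 0
R3: P -> Y: (1·1) − (1·1) = 1 − 1 = 0
R4: Y + P -> D: (2·1) − (1·1 + 1·1) = 2 − 2 = 0
Every reaction leaves W unchanged, so W is conserved and no simulation is needed: W(T) = W(0) = 7 + 2·3 + 2 = 15

Value at T = 15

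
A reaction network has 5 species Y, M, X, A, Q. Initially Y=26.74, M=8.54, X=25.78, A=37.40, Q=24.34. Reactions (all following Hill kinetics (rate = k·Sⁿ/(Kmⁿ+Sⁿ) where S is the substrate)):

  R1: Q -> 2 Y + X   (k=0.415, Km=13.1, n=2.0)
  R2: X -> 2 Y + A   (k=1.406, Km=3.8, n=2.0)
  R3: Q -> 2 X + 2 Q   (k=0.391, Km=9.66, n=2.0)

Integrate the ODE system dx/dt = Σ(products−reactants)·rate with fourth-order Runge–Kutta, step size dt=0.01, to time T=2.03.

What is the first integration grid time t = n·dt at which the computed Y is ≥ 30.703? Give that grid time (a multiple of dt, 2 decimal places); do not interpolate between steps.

RK4 with dt=0.01: 203 steps to T=2.03. Trajectory (selected grid times):
t=0.00: Y=26.74 M=8.54 X=25.78 A=37.40 Q=24.34
t=0.23: Y=27.52 M=8.54 X=25.69 A=37.72 Q=24.34
t=0.45: Y=28.27 M=8.54 X=25.61 A=38.02 Q=24.35
t=0.68: Y=29.05 M=8.54 X=25.52 A=38.34 Q=24.35
t=0.90: Y=29.80 M=8.54 X=25.44 A=38.64 Q=24.35
t=1.13: Y=30.58 M=8.54 X=25.35 A=38.95 Q=24.36
t=1.16: Y=30.68 M=8.54 X=25.34 A=39.00 Q=24.36
t=1.17: Y=30.71 M=8.54 X=25.34 A=39.01 Q=24.36
t=1.35: Y=31.32 M=8.54 X=25.27 A=39.26 Q=24.36
t=1.58: Y=32.10 M=8.54 X=25.18 A=39.57 Q=24.37
t=1.80: Y=32.85 M=8.54 X=25.10 A=39.88 Q=24.37
t=2.03: Y=33.63 M=8.54 X=25.01 A=40.19 Q=24.37
Y(1.16)=30.678 < 30.703 but Y(1.17)=30.712 ≥ 30.703, so the first grid time is t=1.17.

Threshold first reached at t = 1.17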